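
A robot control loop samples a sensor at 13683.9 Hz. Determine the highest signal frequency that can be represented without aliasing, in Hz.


f_max = f_s/2 = 13683.9/2 = 6841.9500

6841.9500 Hz


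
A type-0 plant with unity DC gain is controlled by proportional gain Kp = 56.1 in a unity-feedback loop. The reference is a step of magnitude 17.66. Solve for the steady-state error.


e_ss = R/(1 + Kp) = 17.66/(1 + 56.1) = 17.66/57.1000 = 0.3093

0.3093


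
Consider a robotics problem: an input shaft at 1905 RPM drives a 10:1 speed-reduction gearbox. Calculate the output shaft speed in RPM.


omega_out = omega_in / N = 1905 / 10 = 190.5000

190.5000 RPM


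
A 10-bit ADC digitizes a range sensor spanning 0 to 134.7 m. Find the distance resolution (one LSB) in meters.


res = range / 2^n = 134.7/2^10 = 134.7/1024 = 0.1315

0.1315 m


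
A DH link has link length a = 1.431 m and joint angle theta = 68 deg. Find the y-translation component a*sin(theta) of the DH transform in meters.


a*sin(theta) = 1.431*sin(68 deg) = 1.3268

1.3268 m


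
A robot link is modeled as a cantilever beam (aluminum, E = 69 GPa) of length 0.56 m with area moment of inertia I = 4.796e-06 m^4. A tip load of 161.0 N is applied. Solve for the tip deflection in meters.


delta = F*L^3/(3*E*I) = 161.0*0.56^3/(3*6.900e+10*4.796e-06)
      = 28.274176/992772 = 2.8480e-05

2.8480e-05 m


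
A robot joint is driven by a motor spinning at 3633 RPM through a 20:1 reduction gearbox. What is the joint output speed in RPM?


omega_joint = omega_motor / N = 3633 / 20 = 181.6500

181.6500 RPM


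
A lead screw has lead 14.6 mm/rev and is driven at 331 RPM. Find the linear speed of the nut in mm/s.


v = lead * (RPM/60) = 14.6*331/60 = 80.5433

80.5433 mm/s


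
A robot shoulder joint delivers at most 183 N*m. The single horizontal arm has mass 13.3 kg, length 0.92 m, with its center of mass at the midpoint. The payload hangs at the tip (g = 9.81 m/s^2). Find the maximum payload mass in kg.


tau_arm = m_arm*g*(L/2) = 13.3*9.81*0.92/2 = 60.0176 N*m
tau_payload = tau_max - tau_arm = 183 - 60.0176 = 122.9824
m_payload = tau_payload / (g*L) = 122.9824 / (9.81*0.92) = 13.6266

13.6266 kg


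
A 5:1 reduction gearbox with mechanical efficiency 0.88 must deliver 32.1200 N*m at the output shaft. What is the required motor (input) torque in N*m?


tau_in = tau_out / (N * eta) = 32.1200 / (5 * 0.88) = 7.3000

7.3000 N*m


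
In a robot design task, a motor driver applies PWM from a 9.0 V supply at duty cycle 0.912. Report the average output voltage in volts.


V_avg = V_supply * D = 9.0*0.912 = 8.2080

8.2080 V


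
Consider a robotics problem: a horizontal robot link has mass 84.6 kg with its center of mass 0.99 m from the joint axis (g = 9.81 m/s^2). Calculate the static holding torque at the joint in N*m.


tau = m*g*L = 84.6 * 9.81 * 0.99 = 821.6267

821.6267 N*m


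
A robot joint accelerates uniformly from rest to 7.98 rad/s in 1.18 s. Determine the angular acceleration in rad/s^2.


alpha = delta_omega / t = 7.98 / 1.18 = 6.7627

6.7627 rad/s^2


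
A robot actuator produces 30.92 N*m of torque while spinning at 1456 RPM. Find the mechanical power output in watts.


omega = 1456 * 2*pi/60 = 152.471963 rad/s
P = tau * omega = 30.92 * 152.471963 = 4714.4331

4714.4331 W


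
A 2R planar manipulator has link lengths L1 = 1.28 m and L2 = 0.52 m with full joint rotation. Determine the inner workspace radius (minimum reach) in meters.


r_min = |L1 - L2| = |1.28 - 0.52| = 0.7600

0.7600 m


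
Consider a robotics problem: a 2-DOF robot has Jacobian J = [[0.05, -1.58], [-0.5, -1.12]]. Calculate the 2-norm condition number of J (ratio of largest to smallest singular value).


JJ^T eigenvalues: trace(JJ^T) = 4.0033, det(JJ^T) = det(J)^2 = 0.71571600
s_max^2 = (4.0033 + sqrt(13.16354689))/2 = 3.81573013
s_min^2 = (4.0033 - sqrt(13.16354689))/2 = 0.18756987
kappa = s_max/s_min = sqrt(3.81573013/0.18756987) = 4.5103

4.5103


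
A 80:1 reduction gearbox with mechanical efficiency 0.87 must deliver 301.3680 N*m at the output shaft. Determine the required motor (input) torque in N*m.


tau_in = tau_out / (N * eta) = 301.3680 / (80 * 0.87) = 4.3300

4.3300 N*m


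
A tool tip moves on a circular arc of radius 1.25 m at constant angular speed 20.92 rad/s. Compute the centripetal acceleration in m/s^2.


a_c = omega^2 * r = 20.92^2 * 1.25 = 547.0580

547.0580 m/s^2


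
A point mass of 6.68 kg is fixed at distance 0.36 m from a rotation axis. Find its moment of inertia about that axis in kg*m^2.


I = m*r^2 = 6.68*0.36^2 = 0.8657

0.8657 kg*m^2


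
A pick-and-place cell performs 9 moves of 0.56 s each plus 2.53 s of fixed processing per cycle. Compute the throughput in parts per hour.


T_cycle = 9*0.56 + 2.53 = 7.5700 s
rate = 3600/T = 475.5614

475.5614 parts/hour


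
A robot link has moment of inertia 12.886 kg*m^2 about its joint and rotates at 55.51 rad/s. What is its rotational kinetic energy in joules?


KE = (1/2)*I*omega^2 = 0.5*12.886*55.51^2 = 19853.2031

19853.2031 J


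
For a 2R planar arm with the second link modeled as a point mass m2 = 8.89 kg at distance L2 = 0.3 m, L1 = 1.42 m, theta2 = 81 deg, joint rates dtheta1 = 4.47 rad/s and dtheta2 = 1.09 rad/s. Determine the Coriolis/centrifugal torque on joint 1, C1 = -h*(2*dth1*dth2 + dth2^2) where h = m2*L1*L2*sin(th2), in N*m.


h = m2*L1*L2*sin(th2) = 8.89*1.42*0.3*sin(81 deg) = 3.740514
C1 = -h*(2*4.47*1.09 + 1.09^2) = -3.740514*10.9327 = -40.8939

-40.8939 N*m


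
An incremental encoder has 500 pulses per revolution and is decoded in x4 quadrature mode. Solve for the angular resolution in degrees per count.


resolution = 360 / (PPR * 4) = 360 / 2000 = 0.1800

0.1800 degrees


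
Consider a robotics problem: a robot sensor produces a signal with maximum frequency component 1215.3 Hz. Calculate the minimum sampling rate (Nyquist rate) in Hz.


f_s,min = 2*f_max = 2*1215.3 = 2430.6000

2430.6000 Hz


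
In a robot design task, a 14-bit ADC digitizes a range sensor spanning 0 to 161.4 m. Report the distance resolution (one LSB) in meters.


res = range / 2^n = 161.4/2^14 = 161.4/16384 = 0.0099

0.0099 m


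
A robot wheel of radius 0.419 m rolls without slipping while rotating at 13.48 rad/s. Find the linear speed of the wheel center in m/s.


v = omega * r = 13.48 * 0.419 = 5.6481

5.6481 m/s


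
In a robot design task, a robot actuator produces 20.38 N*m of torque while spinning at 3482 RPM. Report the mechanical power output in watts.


omega = 3482 * 2*pi/60 = 364.634187 rad/s
P = tau * omega = 20.38 * 364.634187 = 7431.2447

7431.2447 W


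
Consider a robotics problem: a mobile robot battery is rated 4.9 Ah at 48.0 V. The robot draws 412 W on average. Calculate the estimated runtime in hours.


E = 4.9*48.0 = 235.2000 Wh
t = E/P = 235.2000/412 = 0.5709

0.5709 hours


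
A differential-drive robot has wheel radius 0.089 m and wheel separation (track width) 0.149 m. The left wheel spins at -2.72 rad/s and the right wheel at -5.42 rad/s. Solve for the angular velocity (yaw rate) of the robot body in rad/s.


omega = r*(wR - wL)/L = 0.089*(-5.42 - (-2.72))/0.149 = -1.6128

-1.6128 rad/s


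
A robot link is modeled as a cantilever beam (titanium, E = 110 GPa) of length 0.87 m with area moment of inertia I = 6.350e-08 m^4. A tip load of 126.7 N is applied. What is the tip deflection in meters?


delta = F*L^3/(3*E*I) = 126.7*0.87^3/(3*1.100e+11*6.350e-08)
      = 83.4323301/20955 = 0.0040

0.0040 m


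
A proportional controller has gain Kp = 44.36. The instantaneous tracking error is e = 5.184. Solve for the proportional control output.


u_P = Kp * e = 44.36 * 5.184 = 229.9622

229.9622


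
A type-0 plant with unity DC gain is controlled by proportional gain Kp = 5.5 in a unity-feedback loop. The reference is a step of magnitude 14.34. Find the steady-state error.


e_ss = R/(1 + Kp) = 14.34/(1 + 5.5) = 14.34/6.5000 = 2.2062

2.2062


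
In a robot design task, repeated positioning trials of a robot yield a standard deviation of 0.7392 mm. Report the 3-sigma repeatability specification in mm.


repeatability = 3*sigma = 3*0.7392 = 2.2176

2.2176 mm


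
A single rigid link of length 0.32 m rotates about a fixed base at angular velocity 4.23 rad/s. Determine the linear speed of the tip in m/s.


v = L*omega = 0.32 * 4.23 = 1.3536

1.3536 m/s


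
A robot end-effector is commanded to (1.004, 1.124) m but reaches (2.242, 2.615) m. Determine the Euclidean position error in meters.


dx = 2.242 - (1.004) = 1.2380, dy = 2.615 - (1.124) = 1.4910
err = sqrt(1.532644 + 2.223081) = 1.9380

1.9380 m


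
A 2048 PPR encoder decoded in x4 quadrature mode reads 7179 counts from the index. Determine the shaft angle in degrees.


angle = counts * 360 / (PPR*4) = 7179 * 360 / 8192 = 315.4834

315.4834 degrees


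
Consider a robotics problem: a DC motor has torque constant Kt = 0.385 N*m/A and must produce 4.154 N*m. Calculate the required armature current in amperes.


I = tau / Kt = 4.154/0.385 = 10.7896

10.7896 A


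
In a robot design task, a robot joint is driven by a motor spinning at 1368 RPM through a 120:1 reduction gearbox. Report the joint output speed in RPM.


omega_joint = omega_motor / N = 1368 / 120 = 11.4000

11.4000 RPM


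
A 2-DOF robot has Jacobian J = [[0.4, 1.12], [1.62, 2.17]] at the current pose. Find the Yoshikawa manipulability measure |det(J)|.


det(J) = 0.4*2.17 - (1.12)*(1.62) = -0.9464
|det(J)| = 0.9464

0.9464


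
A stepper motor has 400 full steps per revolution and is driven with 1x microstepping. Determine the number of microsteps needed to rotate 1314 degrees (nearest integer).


step_size = 360/(400*1) = 360/400 = 0.900000 deg
n = 1314/(360/400) = 1314*400/360 = 1460

1460 steps


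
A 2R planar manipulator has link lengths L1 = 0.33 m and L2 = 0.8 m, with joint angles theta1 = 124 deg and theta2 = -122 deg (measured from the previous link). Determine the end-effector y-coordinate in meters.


y = L1*sin(th1) + L2*sin(th1+th2) = 0.33*sin(124 deg) + 0.8*sin(2 deg) = 0.3015

0.3015 m


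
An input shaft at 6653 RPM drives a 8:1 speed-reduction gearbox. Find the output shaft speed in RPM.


omega_out = omega_in / N = 6653 / 8 = 831.6250

831.6250 RPM


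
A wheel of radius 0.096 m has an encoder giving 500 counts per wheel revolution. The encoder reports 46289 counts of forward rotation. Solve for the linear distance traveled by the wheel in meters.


revs = 46289/500 = 92.578000
d = revs * 2*pi*r = 92.578000 * 2*pi*0.096 = 55.8417

55.8417 m


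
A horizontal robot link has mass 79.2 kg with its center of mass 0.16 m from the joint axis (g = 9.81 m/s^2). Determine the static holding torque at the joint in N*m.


tau = m*g*L = 79.2 * 9.81 * 0.16 = 124.3123

124.3123 N*m


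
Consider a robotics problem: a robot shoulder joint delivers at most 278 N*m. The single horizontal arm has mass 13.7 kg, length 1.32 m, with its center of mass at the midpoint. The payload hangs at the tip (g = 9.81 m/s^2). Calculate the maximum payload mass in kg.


tau_arm = m_arm*g*(L/2) = 13.7*9.81*1.32/2 = 88.7020 N*m
tau_payload = tau_max - tau_arm = 278 - 88.7020 = 189.2980
m_payload = tau_payload / (g*L) = 189.2980 / (9.81*1.32) = 14.6185

14.6185 kg


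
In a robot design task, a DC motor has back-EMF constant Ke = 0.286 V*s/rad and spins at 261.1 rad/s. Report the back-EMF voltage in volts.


V_emf = Ke * omega = 0.286*261.1 = 74.6746

74.6746 V


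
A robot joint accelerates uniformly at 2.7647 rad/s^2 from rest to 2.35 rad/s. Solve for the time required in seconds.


t = delta_omega / alpha = 2.35 / 2.7647 = 0.8500

0.8500 s


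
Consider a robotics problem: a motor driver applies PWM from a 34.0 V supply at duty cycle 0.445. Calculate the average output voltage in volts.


V_avg = V_supply * D = 34.0*0.445 = 15.1300

15.1300 V


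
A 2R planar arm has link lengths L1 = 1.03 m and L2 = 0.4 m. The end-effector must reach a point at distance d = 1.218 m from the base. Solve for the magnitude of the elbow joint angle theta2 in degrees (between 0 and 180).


cos(th2) = (d^2 - L1^2 - L2^2)/(2*L1*L2) = (1.218^2 - 1.03^2 - 0.4^2)/(2*1.03*0.4) = 0.31871845
th2 = acos(0.31871845) = 71.4146 deg

71.4146 degrees


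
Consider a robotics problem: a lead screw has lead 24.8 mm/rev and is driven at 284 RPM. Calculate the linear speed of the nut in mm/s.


v = lead * (RPM/60) = 24.8*284/60 = 117.3867

117.3867 mm/s


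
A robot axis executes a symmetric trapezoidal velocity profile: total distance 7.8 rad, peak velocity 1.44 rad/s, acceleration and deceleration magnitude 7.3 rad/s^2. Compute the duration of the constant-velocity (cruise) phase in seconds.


t_acc = v/a = 0.197260 s, d_acc = v^2/(2a) = 0.142027 rad each
d_cruise = 7.8 - 2*0.142027 = 7.515946 rad
t_cruise = d_cruise/v = 7.515946/1.44 = 5.2194

5.2194 s


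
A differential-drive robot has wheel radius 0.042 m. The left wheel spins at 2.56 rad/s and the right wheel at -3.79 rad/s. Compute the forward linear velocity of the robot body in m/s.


v = r*(wR + wL)/2 = 0.042*(-3.79 + 2.56)/2 = -0.0258

-0.0258 m/s


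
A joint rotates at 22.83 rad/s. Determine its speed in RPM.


RPM = 22.83 * 60/(2*pi) = 218.0104

218.0104 RPM


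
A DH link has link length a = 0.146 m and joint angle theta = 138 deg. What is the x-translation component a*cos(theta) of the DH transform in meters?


a*cos(theta) = 0.146*cos(138 deg) = -0.1085

-0.1085 m


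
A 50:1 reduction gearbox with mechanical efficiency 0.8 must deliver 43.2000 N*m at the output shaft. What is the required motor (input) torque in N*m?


tau_in = tau_out / (N * eta) = 43.2000 / (50 * 0.8) = 1.0800

1.0800 N*m


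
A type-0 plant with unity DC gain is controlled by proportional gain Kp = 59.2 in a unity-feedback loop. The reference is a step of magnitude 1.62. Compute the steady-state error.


e_ss = R/(1 + Kp) = 1.62/(1 + 59.2) = 1.62/60.2000 = 0.0269

0.0269


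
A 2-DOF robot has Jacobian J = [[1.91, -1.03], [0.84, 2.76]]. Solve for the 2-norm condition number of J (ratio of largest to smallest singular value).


JJ^T eigenvalues: trace(JJ^T) = 13.0322, det(JJ^T) = det(J)^2 = 37.66031424
s_max^2 = (13.0322 + sqrt(19.19697988))/2 = 8.70681791
s_min^2 = (13.0322 - sqrt(19.19697988))/2 = 4.32538209
kappa = s_max/s_min = sqrt(8.70681791/4.32538209) = 1.4188

1.4188


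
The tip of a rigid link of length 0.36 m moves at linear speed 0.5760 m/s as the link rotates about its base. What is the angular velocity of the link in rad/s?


omega = v / L = 0.5760 / 0.36 = 1.6000

1.6000 rad/s


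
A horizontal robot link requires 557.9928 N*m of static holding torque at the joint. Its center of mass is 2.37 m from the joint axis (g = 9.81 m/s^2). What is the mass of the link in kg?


m = tau / (g*L) = 557.9928 / (9.81 * 2.37) = 24.0000

24.0000 kg


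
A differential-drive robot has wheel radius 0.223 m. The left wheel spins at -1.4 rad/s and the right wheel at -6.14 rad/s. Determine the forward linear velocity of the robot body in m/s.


v = r*(wR + wL)/2 = 0.223*(-6.14 + -1.4)/2 = -0.8407

-0.8407 m/s


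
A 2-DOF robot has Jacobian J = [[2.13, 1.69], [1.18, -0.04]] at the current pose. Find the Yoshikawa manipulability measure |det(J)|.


det(J) = 2.13*-0.04 - (1.69)*(1.18) = -2.0794
|det(J)| = 2.0794

2.0794


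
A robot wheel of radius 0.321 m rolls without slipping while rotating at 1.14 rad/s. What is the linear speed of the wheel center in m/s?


v = omega * r = 1.14 * 0.321 = 0.3659

0.3659 m/s


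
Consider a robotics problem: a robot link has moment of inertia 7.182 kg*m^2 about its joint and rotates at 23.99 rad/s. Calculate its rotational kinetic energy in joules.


KE = (1/2)*I*omega^2 = 0.5*7.182*23.99^2 = 2066.6927

2066.6927 J


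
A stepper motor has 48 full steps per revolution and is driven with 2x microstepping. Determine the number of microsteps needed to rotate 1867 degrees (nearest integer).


step_size = 360/(48*2) = 360/96 = 3.750000 deg
n = 1867/(360/96) = 1867*96/360 = 497.8667 -> 498

498 steps


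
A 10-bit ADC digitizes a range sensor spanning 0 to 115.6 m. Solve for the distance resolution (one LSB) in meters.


res = range / 2^n = 115.6/2^10 = 115.6/1024 = 0.1129

0.1129 m


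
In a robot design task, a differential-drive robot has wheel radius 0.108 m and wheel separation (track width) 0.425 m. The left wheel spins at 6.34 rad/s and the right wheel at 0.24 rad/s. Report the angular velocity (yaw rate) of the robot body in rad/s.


omega = r*(wR - wL)/L = 0.108*(0.24 - (6.34))/0.425 = -1.5501

-1.5501 rad/s


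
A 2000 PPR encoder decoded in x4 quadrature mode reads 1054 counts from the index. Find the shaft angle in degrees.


angle = counts * 360 / (PPR*4) = 1054 * 360 / 8000 = 47.4300

47.4300 degrees


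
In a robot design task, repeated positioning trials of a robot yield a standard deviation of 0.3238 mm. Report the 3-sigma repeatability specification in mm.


repeatability = 3*sigma = 3*0.3238 = 0.9714

0.9714 mm


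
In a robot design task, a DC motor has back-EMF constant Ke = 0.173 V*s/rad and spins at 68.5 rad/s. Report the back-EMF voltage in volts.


V_emf = Ke * omega = 0.173*68.5 = 11.8505

11.8505 V


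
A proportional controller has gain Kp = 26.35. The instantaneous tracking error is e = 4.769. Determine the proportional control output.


u_P = Kp * e = 26.35 * 4.769 = 125.6632

125.6632


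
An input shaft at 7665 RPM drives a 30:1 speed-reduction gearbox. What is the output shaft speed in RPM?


omega_out = omega_in / N = 7665 / 30 = 255.5000

255.5000 RPM


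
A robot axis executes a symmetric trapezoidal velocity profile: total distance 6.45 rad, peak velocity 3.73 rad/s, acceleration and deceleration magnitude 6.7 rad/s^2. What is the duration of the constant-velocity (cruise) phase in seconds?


t_acc = v/a = 0.556716 s, d_acc = v^2/(2a) = 1.038276 rad each
d_cruise = 6.45 - 2*1.038276 = 4.373448 rad
t_cruise = d_cruise/v = 4.373448/3.73 = 1.1725

1.1725 s


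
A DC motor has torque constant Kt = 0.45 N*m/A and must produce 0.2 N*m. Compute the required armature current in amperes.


I = tau / Kt = 0.2/0.45 = 0.4444

0.4444 A


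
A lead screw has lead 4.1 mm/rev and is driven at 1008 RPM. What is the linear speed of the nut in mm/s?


v = lead * (RPM/60) = 4.1*1008/60 = 68.8800

68.8800 mm/s


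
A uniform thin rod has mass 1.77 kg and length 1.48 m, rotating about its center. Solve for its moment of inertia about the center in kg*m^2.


I = (1/12)*m*L^2 = (1/12)*1.77*1.48^2 = 0.3231

0.3231 kg*m^2


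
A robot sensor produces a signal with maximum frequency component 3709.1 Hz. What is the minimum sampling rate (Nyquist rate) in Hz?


f_s,min = 2*f_max = 2*3709.1 = 7418.2000

7418.2000 Hz


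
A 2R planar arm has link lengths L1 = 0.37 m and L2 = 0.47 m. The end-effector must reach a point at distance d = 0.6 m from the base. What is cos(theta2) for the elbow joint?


cos(th2) = (d^2 - L1^2 - L2^2)/(2*L1*L2) = (0.6^2 - 0.37^2 - 0.47^2)/(2*0.37*0.47) = 0.0063

0.0063


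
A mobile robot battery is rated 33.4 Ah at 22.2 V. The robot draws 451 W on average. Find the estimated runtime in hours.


E = 33.4*22.2 = 741.4800 Wh
t = E/P = 741.4800/451 = 1.6441

1.6441 hours


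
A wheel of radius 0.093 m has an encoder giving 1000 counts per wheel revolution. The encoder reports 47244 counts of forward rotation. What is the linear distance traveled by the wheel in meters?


revs = 47244/1000 = 47.244000
d = revs * 2*pi*r = 47.244000 * 2*pi*0.093 = 27.6064

27.6064 m


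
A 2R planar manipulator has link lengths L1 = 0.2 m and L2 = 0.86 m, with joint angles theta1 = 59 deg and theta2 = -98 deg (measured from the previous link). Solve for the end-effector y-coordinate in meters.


y = L1*sin(th1) + L2*sin(th1+th2) = 0.2*sin(59 deg) + 0.86*sin(-39 deg) = -0.3698

-0.3698 m


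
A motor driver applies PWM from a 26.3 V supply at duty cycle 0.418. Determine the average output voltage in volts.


V_avg = V_supply * D = 26.3*0.418 = 10.9934

10.9934 V


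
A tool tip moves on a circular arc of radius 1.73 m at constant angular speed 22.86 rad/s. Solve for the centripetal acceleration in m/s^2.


a_c = omega^2 * r = 22.86^2 * 1.73 = 904.0627

904.0627 m/s^2


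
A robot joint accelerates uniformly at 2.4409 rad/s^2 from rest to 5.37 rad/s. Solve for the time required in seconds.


t = delta_omega / alpha = 5.37 / 2.4409 = 2.2000

2.2000 s


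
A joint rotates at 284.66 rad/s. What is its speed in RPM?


RPM = 284.66 * 60/(2*pi) = 2718.3028

2718.3028 RPM


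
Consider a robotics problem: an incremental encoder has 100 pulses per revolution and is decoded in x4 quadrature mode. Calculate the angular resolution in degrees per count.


resolution = 360 / (PPR * 4) = 360 / 400 = 0.9000

0.9000 degrees


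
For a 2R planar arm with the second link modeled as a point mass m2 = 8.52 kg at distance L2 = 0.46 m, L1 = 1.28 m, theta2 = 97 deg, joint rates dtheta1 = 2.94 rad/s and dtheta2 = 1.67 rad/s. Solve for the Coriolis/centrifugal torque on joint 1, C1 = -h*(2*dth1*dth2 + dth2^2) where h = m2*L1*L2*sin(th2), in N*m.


h = m2*L1*L2*sin(th2) = 8.52*1.28*0.46*sin(97 deg) = 4.979183
C1 = -h*(2*2.94*1.67 + 1.67^2) = -4.979183*12.6085 = -62.7800

-62.7800 N*m


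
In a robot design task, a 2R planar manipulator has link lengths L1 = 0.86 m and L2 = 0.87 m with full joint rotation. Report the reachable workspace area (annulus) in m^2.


r_max = L1 + L2 = 1.7300, r_min = |L1 - L2| = 0.0100
A = pi*(r_max^2 - r_min^2) = pi*(2.9929 - 0.0001) = 9.4022

9.4022 m^2


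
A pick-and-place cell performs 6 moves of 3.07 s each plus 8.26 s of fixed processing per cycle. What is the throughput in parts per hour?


T_cycle = 6*3.07 + 8.26 = 26.6800 s
rate = 3600/T = 134.9325

134.9325 parts/hour


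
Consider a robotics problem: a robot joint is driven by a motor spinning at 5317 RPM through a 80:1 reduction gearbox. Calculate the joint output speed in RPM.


omega_joint = omega_motor / N = 5317 / 80 = 66.4625

66.4625 RPM


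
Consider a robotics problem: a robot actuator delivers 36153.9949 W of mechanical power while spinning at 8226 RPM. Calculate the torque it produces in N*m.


omega = 8226 * 2*pi/60 = 861.424706 rad/s
tau = P / omega = 36153.9949 / 861.424706 = 41.9700

41.9700 N*m


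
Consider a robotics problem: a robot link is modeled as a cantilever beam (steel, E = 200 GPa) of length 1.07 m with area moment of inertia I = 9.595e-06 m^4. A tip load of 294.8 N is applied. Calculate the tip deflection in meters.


delta = F*L^3/(3*E*I) = 294.8*1.07^3/(3*2.000e+11*9.595e-06)
      = 361.1426764/5757000 = 6.2731e-05

6.2731e-05 m


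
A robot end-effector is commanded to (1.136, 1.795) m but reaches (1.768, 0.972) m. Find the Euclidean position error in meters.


dx = 1.768 - (1.136) = 0.6320, dy = 0.972 - (1.795) = -0.8230
err = sqrt(0.399424 + 0.677329) = 1.0377

1.0377 m


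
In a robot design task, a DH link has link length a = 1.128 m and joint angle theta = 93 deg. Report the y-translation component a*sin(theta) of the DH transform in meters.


a*sin(theta) = 1.128*sin(93 deg) = 1.1265

1.1265 m


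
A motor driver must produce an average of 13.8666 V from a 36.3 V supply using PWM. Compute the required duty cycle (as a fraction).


D = V_avg/V_supply = 13.8666/36.3 = 0.3820

0.3820


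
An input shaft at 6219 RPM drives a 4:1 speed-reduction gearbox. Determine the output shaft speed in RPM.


omega_out = omega_in / N = 6219 / 4 = 1554.7500

1554.7500 RPM


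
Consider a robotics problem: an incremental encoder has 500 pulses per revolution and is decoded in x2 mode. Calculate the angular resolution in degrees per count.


resolution = 360 / (PPR * 2) = 360 / 1000 = 0.3600

0.3600 degrees


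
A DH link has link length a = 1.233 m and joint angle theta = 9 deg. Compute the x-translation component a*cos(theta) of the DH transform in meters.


a*cos(theta) = 1.233*cos(9 deg) = 1.2178

1.2178 m


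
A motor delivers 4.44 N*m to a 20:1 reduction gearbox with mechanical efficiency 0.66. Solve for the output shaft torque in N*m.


tau_out = tau_in * N * eta = 4.44 * 20 * 0.66 = 58.6080

58.6080 N*m


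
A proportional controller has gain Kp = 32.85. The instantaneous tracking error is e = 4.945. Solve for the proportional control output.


u_P = Kp * e = 32.85 * 4.945 = 162.4433

162.4433


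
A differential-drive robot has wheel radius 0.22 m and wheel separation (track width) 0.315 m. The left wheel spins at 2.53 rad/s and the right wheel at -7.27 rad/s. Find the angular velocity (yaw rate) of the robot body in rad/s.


omega = r*(wR - wL)/L = 0.22*(-7.27 - (2.53))/0.315 = -6.8444

-6.8444 rad/s


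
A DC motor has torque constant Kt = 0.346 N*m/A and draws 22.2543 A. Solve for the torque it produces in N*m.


tau = Kt * I = 0.346*22.2543 = 7.7000

7.7000 N*m


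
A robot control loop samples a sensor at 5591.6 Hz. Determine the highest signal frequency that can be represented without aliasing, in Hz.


f_max = f_s/2 = 5591.6/2 = 2795.8000

2795.8000 Hz


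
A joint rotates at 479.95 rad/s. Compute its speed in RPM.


RPM = 479.95 * 60/(2*pi) = 4583.1849

4583.1849 RPM


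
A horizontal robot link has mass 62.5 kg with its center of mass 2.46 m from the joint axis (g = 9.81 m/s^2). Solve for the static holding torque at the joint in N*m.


tau = m*g*L = 62.5 * 9.81 * 2.46 = 1508.2875

1508.2875 N*m


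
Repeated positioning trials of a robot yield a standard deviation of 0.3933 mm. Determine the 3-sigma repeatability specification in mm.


repeatability = 3*sigma = 3*0.3933 = 1.1799

1.1799 mm


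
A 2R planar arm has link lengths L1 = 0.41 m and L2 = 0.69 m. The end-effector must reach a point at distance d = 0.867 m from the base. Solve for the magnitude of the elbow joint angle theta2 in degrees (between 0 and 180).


cos(th2) = (d^2 - L1^2 - L2^2)/(2*L1*L2) = (0.867^2 - 0.41^2 - 0.69^2)/(2*0.41*0.69) = 0.18997702
th2 = acos(0.18997702) = 79.0486 deg

79.0486 degrees


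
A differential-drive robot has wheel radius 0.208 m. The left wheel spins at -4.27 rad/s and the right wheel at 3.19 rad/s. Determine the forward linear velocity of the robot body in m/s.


v = r*(wR + wL)/2 = 0.208*(3.19 + -4.27)/2 = -0.1123

-0.1123 m/s


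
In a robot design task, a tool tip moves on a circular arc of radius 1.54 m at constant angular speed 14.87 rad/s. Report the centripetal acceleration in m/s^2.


a_c = omega^2 * r = 14.87^2 * 1.54 = 340.5200

340.5200 m/s^2


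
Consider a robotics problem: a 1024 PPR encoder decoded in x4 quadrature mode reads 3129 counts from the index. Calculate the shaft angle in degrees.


angle = counts * 360 / (PPR*4) = 3129 * 360 / 4096 = 275.0098

275.0098 degrees


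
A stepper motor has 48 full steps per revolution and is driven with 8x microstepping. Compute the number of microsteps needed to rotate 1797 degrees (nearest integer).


step_size = 360/(48*8) = 360/384 = 0.937500 deg
n = 1797/(360/384) = 1797*384/360 = 1916.8000 -> 1917

1917 steps


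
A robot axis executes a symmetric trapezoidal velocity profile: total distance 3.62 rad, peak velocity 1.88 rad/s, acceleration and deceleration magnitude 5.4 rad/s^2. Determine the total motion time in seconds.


t_acc = v/a = 1.88/5.4 = 0.348148 s
d_acc = v^2/(2a) = 0.327259 rad (each ramp)
d_cruise = 3.62 - 2*0.327259 = 2.965482 rad
t_cruise = 2.965482/1.88 = 1.577384 s
t_total = 2*0.348148 + 1.577384 = 2.2737

2.2737 s


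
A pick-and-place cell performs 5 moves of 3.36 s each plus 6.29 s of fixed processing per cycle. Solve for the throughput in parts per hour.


T_cycle = 5*3.36 + 6.29 = 23.0900 s
rate = 3600/T = 155.9117

155.9117 parts/hour


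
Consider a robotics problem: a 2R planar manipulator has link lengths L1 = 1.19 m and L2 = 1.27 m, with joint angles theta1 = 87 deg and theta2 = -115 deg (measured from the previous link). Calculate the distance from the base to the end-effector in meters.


x = L1*cos(th1) + L2*cos(th1+th2) = 1.183623
y = L1*sin(th1) + L2*sin(th1+th2) = 0.592140
d = sqrt(x^2 + y^2) = sqrt(1.400963 + 0.350630) = 1.3235

1.3235 m


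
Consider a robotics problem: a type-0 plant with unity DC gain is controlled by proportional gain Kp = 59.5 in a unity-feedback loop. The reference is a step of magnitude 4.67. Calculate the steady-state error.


e_ss = R/(1 + Kp) = 4.67/(1 + 59.5) = 4.67/60.5000 = 0.0772

0.0772


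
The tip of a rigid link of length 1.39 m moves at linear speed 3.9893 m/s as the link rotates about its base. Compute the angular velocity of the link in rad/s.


omega = v / L = 3.9893 / 1.39 = 2.8700

2.8700 rad/s


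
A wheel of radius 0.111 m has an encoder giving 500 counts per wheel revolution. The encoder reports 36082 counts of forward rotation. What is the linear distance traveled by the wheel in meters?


revs = 36082/500 = 72.164000
d = revs * 2*pi*r = 72.164000 * 2*pi*0.111 = 50.3296

50.3296 m


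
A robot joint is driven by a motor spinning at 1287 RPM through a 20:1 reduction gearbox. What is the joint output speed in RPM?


omega_joint = omega_motor / N = 1287 / 20 = 64.3500

64.3500 RPM


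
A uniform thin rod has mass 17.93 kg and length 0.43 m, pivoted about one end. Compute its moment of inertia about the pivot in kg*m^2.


I = (1/3)*m*L^2 = (1/3)*17.93*0.43^2 = 1.1051

1.1051 kg*m^2


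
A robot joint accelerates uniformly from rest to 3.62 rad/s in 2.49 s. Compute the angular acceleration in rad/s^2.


alpha = delta_omega / t = 3.62 / 2.49 = 1.4538

1.4538 rad/s^2


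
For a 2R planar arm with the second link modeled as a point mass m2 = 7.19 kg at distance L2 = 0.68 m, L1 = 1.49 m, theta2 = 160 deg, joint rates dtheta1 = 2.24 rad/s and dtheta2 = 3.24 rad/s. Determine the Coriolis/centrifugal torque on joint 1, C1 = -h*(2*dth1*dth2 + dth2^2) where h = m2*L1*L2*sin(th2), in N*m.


h = m2*L1*L2*sin(th2) = 7.19*1.49*0.68*sin(160 deg) = 2.491585
C1 = -h*(2*2.24*3.24 + 3.24^2) = -2.491585*25.0128 = -62.3215

-62.3215 N*m


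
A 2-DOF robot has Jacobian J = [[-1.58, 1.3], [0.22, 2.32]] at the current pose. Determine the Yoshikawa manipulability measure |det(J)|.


det(J) = -1.58*2.32 - (1.3)*(0.22) = -3.9516
|det(J)| = 3.9516

3.9516


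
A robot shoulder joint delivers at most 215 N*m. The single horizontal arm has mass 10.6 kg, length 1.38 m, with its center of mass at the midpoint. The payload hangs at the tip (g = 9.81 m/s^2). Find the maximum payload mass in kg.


tau_arm = m_arm*g*(L/2) = 10.6*9.81*1.38/2 = 71.7503 N*m
tau_payload = tau_max - tau_arm = 215 - 71.7503 = 143.2497
m_payload = tau_payload / (g*L) = 143.2497 / (9.81*1.38) = 10.5815

10.5815 kg


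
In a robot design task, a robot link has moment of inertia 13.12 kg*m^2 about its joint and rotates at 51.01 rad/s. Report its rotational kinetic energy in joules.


KE = (1/2)*I*omega^2 = 0.5*13.12*51.01^2 = 17069.2519

17069.2519 J


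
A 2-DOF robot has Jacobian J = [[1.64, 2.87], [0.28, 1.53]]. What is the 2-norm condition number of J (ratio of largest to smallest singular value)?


JJ^T eigenvalues: trace(JJ^T) = 13.3458, det(JJ^T) = det(J)^2 = 2.90907136
s_max^2 = (13.3458 + sqrt(166.47409220))/2 = 13.12414198
s_min^2 = (13.3458 - sqrt(166.47409220))/2 = 0.22165802
kappa = s_max/s_min = sqrt(13.12414198/0.22165802) = 7.6947

7.6947


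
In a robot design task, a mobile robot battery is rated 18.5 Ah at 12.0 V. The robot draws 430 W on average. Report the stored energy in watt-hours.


E = capacity * V = 18.5*12.0 = 222.0000

222.0000 Wh


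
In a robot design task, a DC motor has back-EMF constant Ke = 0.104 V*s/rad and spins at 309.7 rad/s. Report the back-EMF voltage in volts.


V_emf = Ke * omega = 0.104*309.7 = 32.2088

32.2088 V


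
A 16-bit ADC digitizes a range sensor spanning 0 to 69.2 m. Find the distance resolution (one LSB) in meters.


res = range / 2^n = 69.2/2^16 = 69.2/65536 = 0.0011

0.0011 m


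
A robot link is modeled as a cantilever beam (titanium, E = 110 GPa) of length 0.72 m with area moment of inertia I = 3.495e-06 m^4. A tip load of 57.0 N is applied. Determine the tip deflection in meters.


delta = F*L^3/(3*E*I) = 57.0*0.72^3/(3*1.100e+11*3.495e-06)
      = 21.275136/1153350 = 1.8446e-05

1.8446e-05 m


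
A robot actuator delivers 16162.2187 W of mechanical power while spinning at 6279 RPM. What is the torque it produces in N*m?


omega = 6279 * 2*pi/60 = 657.535342 rad/s
tau = P / omega = 16162.2187 / 657.535342 = 24.5800

24.5800 N*m


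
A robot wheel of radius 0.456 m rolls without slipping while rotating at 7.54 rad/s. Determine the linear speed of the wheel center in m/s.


v = omega * r = 7.54 * 0.456 = 3.4382

3.4382 m/s


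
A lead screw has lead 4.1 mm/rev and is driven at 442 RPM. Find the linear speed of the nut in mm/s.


v = lead * (RPM/60) = 4.1*442/60 = 30.2033

30.2033 mm/s


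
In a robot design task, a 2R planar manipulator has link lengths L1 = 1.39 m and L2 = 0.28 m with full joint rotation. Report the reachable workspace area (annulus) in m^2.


r_max = L1 + L2 = 1.6700, r_min = |L1 - L2| = 1.1100
A = pi*(r_max^2 - r_min^2) = pi*(2.7889 - 1.2321) = 4.8908

4.8908 m^2


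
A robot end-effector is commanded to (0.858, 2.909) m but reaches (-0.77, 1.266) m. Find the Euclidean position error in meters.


dx = -0.77 - (0.858) = -1.6280, dy = 1.266 - (2.909) = -1.6430
err = sqrt(2.650384 + 2.699449) = 2.3130

2.3130 m


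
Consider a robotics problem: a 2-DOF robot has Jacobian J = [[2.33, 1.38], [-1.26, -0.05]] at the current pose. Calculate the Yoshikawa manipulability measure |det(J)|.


det(J) = 2.33*-0.05 - (1.38)*(-1.26) = 1.6223
|det(J)| = 1.6223

1.6223


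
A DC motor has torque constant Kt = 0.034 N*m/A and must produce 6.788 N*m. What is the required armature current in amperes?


I = tau / Kt = 6.788/0.034 = 199.6471

199.6471 A


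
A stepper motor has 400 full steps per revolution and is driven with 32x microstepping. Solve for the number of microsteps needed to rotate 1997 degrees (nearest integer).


step_size = 360/(400*32) = 360/12800 = 0.028125 deg
n = 1997/(360/12800) = 1997*12800/360 = 71004.4444 -> 71004

71004 steps


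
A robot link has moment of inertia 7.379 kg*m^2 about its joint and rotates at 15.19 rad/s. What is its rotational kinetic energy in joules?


KE = (1/2)*I*omega^2 = 0.5*7.379*15.19^2 = 851.3008

851.3008 J


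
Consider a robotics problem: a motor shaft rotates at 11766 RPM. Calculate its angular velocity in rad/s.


omega = 11766 * 2*pi/60 = 1232.1326

1232.1326 rad/s


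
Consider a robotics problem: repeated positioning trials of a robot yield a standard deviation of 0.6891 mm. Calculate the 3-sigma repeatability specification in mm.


repeatability = 3*sigma = 3*0.6891 = 2.0673

2.0673 mm


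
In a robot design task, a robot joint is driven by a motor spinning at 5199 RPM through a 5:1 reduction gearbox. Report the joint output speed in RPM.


omega_joint = omega_motor / N = 5199 / 5 = 1039.8000

1039.8000 RPM


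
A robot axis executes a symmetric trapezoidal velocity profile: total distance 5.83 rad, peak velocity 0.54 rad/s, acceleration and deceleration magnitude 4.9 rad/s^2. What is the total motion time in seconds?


t_acc = v/a = 0.54/4.9 = 0.110204 s
d_acc = v^2/(2a) = 0.029755 rad (each ramp)
d_cruise = 5.83 - 2*0.029755 = 5.770490 rad
t_cruise = 5.770490/0.54 = 10.686093 s
t_total = 2*0.110204 + 10.686093 = 10.9065

10.9065 s


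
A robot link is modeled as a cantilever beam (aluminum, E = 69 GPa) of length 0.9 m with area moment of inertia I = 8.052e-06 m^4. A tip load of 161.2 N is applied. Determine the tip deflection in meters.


delta = F*L^3/(3*E*I) = 161.2*0.9^3/(3*6.900e+10*8.052e-06)
      = 117.5148/1666764 = 7.0505e-05

7.0505e-05 m


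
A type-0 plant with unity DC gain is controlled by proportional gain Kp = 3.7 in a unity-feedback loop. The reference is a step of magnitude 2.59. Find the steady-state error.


e_ss = R/(1 + Kp) = 2.59/(1 + 3.7) = 2.59/4.7000 = 0.5511

0.5511


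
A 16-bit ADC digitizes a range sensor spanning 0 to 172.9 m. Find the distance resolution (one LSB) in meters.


res = range / 2^n = 172.9/2^16 = 172.9/65536 = 0.0026

0.0026 m


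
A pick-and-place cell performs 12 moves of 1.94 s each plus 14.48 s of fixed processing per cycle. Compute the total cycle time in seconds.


T = 12*1.94 + 14.48 = 37.7600

37.7600 s


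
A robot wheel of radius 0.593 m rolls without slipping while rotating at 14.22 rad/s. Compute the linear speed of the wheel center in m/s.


v = omega * r = 14.22 * 0.593 = 8.4325

8.4325 m/s


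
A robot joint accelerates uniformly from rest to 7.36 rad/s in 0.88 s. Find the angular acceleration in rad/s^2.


alpha = delta_omega / t = 7.36 / 0.88 = 8.3636

8.3636 rad/s^2


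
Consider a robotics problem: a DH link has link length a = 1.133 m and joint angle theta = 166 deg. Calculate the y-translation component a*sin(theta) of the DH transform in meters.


a*sin(theta) = 1.133*sin(166 deg) = 0.2741

0.2741 m


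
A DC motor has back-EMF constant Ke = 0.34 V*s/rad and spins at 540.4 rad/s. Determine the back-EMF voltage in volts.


V_emf = Ke * omega = 0.34*540.4 = 183.7360

183.7360 V


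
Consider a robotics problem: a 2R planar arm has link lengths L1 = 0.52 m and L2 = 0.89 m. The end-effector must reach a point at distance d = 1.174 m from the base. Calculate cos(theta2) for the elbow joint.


cos(th2) = (d^2 - L1^2 - L2^2)/(2*L1*L2) = (1.174^2 - 0.52^2 - 0.89^2)/(2*0.52*0.89) = 0.3412

0.3412


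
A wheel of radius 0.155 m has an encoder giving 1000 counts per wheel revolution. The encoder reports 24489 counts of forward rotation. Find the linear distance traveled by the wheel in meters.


revs = 24489/1000 = 24.489000
d = revs * 2*pi*r = 24.489000 * 2*pi*0.155 = 23.8497

23.8497 m


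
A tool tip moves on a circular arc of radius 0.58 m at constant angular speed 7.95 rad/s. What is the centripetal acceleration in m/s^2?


a_c = omega^2 * r = 7.95^2 * 0.58 = 36.6574

36.6574 m/s^2


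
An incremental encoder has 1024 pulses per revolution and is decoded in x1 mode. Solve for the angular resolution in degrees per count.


resolution = 360 / (PPR * 1) = 360 / 1024 = 0.3516

0.3516 degrees


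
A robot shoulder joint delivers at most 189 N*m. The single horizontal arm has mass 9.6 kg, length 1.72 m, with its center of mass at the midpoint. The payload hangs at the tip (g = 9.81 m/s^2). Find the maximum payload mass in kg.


tau_arm = m_arm*g*(L/2) = 9.6*9.81*1.72/2 = 80.9914 N*m
tau_payload = tau_max - tau_arm = 189 - 80.9914 = 108.0086
m_payload = tau_payload / (g*L) = 108.0086 / (9.81*1.72) = 6.4012

6.4012 kg


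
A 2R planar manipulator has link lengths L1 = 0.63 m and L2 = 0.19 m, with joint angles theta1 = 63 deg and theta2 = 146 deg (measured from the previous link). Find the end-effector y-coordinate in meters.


y = L1*sin(th1) + L2*sin(th1+th2) = 0.63*sin(63 deg) + 0.19*sin(209 deg) = 0.4692

0.4692 m


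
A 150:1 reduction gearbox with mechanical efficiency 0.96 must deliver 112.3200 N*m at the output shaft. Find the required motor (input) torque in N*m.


tau_in = tau_out / (N * eta) = 112.3200 / (150 * 0.96) = 0.7800

0.7800 N*m


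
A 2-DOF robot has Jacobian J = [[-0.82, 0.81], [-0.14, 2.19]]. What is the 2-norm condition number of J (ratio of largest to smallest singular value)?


JJ^T eigenvalues: trace(JJ^T) = 6.1442, det(JJ^T) = det(J)^2 = 2.83046976
s_max^2 = (6.1442 + sqrt(26.42931460))/2 = 5.64257246
s_min^2 = (6.1442 - sqrt(26.42931460))/2 = 0.50162754
kappa = s_max/s_min = sqrt(5.64257246/0.50162754) = 3.3539

3.3539
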